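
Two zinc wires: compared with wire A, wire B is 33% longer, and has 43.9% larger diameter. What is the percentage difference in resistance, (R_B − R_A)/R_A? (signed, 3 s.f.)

R ∝ L/d², so R_B/R_A = (1 + 33/100) × (1 + 43.9/100)⁻²
= 1.33 × 0.4829 = 0.6423
(R_B − R_A)/R_A = 0.6423 − 1 = -35.8%

-35.8%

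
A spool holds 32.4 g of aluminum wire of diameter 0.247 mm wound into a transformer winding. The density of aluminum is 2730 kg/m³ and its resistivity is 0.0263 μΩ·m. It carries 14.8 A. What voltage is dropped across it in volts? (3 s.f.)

2010 V

ρ = 0.0263 μΩ·m = 2.63×10^-8 Ω·m
A = π(d/2)² = π(1.2350e-04 m)² = 4.7916e-08 m²
L = m/(density·A) = 0.0324/(2730×4.7916e-08) = 247.7 m
R = ρL/A = (2.63×10^-8)(247.7)/(4.7916e-08) = 135.9 Ω
V = IR = 14.8 × 135.9 = 2010 V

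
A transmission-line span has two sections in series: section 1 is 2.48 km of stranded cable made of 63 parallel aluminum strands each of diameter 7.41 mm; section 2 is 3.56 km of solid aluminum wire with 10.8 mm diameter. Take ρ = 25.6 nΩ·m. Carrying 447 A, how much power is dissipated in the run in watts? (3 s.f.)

2.03×10^5 W

ρ = 25.6 nΩ·m = 2.56×10^-8 Ω·m
Section 1: A_strand = π(3.7050e-03)² = 4.312e-05 m²; R₁ = ρL/(N·A_s) = (2.56×10^-8)(2480)/(63×4.312e-05) = 0.02337 Ω
Section 2: A = π(d/2)² = π(5.4000e-03 m)² = 9.161e-05 m²
R₂ = (2.56×10^-8)(3560)/(9.161e-05) = 0.9948 Ω
R = R₁ + R₂ = 1.018 Ω
P = I²R = (447)² × 1.018 = 2.03×10^5 W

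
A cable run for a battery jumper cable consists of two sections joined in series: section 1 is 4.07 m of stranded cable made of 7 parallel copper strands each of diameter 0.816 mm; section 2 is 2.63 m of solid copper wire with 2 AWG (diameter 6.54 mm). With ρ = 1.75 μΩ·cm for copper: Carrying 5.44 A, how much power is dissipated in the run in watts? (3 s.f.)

0.616 W

ρ = 1.75 μΩ·cm = 1.75×10^-8 Ω·m
Section 1: A_strand = π(4.0800e-04)² = 5.230e-07 m²; R₁ = ρL/(N·A_s) = (1.75×10^-8)(4.07)/(7×5.230e-07) = 0.01946 Ω
Section 2: A = π(6.54/2 mm)² = π(3.2700e-03 m)² = 3.359e-05 m²
R₂ = (1.75×10^-8)(2.63)/(3.359e-05) = 0.00137 Ω
R = R₁ + R₂ = 0.02083 Ω
P = I²R = (5.44)² × 0.02083 = 0.616 W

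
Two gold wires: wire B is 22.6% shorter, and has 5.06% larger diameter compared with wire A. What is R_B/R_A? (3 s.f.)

R ∝ L/d², so R_B/R_A = (1 − 22.6/100) × (1 + 5.06/100)⁻²
= 0.774 × 0.906 = 0.701

0.701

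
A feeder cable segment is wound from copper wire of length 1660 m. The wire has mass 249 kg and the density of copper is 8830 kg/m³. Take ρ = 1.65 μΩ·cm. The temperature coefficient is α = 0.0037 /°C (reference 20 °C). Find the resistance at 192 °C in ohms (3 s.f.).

2.64 Ω

ρ = 1.65 μΩ·cm = 1.65×10^-8 Ω·m
A = m/(density·L) = 249/(8830×1660) = 1.6988e-05 m²
R = ρL/A = (1.65×10^-8)(1660)/(1.6988e-05) = 1.612 Ω
R(192 °C) = 1.612 × (1 + 0.0037×172) = 2.64 Ω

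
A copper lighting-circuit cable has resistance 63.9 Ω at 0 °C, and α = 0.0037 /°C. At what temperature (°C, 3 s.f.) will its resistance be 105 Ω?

R = R₀(1 + α(T − T₀)) ⇒ T = T₀ + (R/R₀ − 1)/α
T = 0 + (105/63.9 − 1)/0.0037 = 0 + (0.6432)/0.0037 = 174 °C

174 °C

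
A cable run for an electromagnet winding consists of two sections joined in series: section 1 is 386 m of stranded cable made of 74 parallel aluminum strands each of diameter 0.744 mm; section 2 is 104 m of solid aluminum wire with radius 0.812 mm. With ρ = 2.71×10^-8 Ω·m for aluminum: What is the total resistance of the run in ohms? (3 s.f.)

Section 1: A_strand = π(3.7200e-04)² = 4.347e-07 m²; R₁ = ρL/(N·A_s) = (2.71×10^-8)(386)/(74×4.347e-07) = 0.3252 Ω
Section 2: A = πr² = π(8.1200e-04 m)² = 2.071e-06 m²
R₂ = (2.71×10^-8)(104)/(2.071e-06) = 1.361 Ω
R = R₁ + R₂ = 1.69 Ω

1.69 Ω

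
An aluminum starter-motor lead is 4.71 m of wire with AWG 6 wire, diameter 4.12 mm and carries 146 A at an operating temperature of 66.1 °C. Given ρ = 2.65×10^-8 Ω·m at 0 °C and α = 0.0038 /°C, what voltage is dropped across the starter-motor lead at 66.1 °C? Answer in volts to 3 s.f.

A = π(4.12/2 mm)² = π(2.0600e-03 m)² = 1.333e-05 m²
R₍0₎ = ρL/A = (2.65×10^-8)(4.71)/(1.333e-05) = 0.009362 Ω
R₍66.1₎ = R₍0₎(1 + αΔT) = 0.009362 × (1 + 0.0038×66.1) = 0.01171 Ω
V = IR = 146 × 0.01171 = 1.71 V

1.71 V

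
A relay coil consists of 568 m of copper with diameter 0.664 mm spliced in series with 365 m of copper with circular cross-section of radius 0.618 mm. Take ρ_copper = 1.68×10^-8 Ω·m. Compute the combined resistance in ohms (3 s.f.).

Segment 1: A = π(d/2)² = π(3.3200e-04 m)² = 3.463e-07 m²
R₁ = ρL/A = (1.68×10^-8)(568)/(3.463e-07) = 27.56 Ω
Segment 2: A = πr² = π(6.1800e-04 m)² = 1.200e-06 m²
R₂ = (1.68×10^-8)(365)/(1.200e-06) = 5.111 Ω
R = R₁ + R₂ = 32.7 Ω

32.7 Ω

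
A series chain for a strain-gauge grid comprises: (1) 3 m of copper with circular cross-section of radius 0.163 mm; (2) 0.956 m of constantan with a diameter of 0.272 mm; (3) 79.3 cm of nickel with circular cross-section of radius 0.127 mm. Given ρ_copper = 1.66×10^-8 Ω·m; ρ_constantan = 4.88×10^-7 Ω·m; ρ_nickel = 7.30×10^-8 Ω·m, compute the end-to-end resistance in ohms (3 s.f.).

Seg 1: A = πr² = π(1.6300e-04 m)² = 8.347e-08 m²
R_1 = (1.66×10^-8)(3)/(8.347e-08) = 0.5966 Ω
Seg 2: A = π(d/2)² = π(1.3600e-04 m)² = 5.811e-08 m²
R_2 = (4.88×10^-7)(0.956)/(5.811e-08) = 8.029 Ω
Seg 3: A = πr² = π(1.2700e-04 m)² = 5.067e-08 m²
R_3 = (7.30×10^-8)(0.793)/(5.067e-08) = 1.142 Ω
R_total = R_1 + R_2 + R_3 = 9.77 Ω

9.77 Ω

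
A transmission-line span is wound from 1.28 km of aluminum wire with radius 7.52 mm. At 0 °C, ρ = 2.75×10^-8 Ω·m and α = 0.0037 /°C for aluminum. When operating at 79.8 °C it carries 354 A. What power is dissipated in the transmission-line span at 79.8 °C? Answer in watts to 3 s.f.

A = πr² = π(7.5200e-03 m)² = 1.777e-04 m²
R₍0₎ = ρL/A = (2.75×10^-8)(1280)/(1.777e-04) = 0.1981 Ω
R₍79.8₎ = R₍0₎(1 + αΔT) = 0.1981 × (1 + 0.0037×79.8) = 0.2566 Ω
P = I²R = (354)² × 0.2566 = 32200 W

32200 W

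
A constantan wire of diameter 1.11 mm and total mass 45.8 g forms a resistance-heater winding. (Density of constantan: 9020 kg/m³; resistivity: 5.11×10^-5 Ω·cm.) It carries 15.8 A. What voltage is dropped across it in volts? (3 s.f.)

ρ = 5.11×10^-5 Ω·cm = 5.11×10^-7 Ω·m
A = π(d/2)² = π(5.5500e-04 m)² = 9.6769e-07 m²
L = m/(density·A) = 0.0458/(9020×9.6769e-07) = 5.247 m
R = ρL/A = (5.11×10^-7)(5.247)/(9.6769e-07) = 2.771 Ω
V = IR = 15.8 × 2.771 = 43.8 V

43.8 V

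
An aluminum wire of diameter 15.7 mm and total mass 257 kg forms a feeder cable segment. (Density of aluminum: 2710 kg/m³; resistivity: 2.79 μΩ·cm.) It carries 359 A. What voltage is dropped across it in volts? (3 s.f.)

25.3 V

ρ = 2.79 μΩ·cm = 2.79×10^-8 Ω·m
A = π(d/2)² = π(7.8500e-03 m)² = 1.9359e-04 m²
L = m/(density·A) = 257/(2710×1.9359e-04) = 489.9 m
R = ρL/A = (2.79×10^-8)(489.9)/(1.9359e-04) = 0.0706 Ω
V = IR = 359 × 0.0706 = 25.3 V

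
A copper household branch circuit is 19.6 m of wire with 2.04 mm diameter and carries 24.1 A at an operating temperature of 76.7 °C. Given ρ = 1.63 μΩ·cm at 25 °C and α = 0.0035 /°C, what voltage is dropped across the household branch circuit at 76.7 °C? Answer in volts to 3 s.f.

2.78 V

ρ = 1.63 μΩ·cm = 1.63×10^-8 Ω·m
A = π(d/2)² = π(1.0200e-03 m)² = 3.269e-06 m²
R₍25₎ = ρL/A = (1.63×10^-8)(19.6)/(3.269e-06) = 0.09774 Ω
R₍76.7₎ = R₍25₎(1 + αΔT) = 0.09774 × (1 + 0.0035×51.7) = 0.1154 Ω
V = IR = 24.1 × 0.1154 = 2.78 V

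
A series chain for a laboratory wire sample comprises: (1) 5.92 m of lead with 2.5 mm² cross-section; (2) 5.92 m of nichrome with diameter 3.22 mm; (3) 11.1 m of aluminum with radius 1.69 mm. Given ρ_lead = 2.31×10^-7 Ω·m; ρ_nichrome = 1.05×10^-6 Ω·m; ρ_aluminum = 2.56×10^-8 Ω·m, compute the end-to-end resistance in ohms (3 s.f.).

Seg 1: A = 2.5 mm² = 2.500e-06 m²
R_1 = (2.31×10^-7)(5.92)/(2.500e-06) = 0.547 Ω
Seg 2: A = π(d/2)² = π(1.6100e-03 m)² = 8.143e-06 m²
R_2 = (1.05×10^-6)(5.92)/(8.143e-06) = 0.7633 Ω
Seg 3: A = πr² = π(1.6900e-03 m)² = 8.973e-06 m²
R_3 = (2.56×10^-8)(11.1)/(8.973e-06) = 0.03167 Ω
R_total = R_1 + R_2 + R_3 = 1.34 Ω

1.34 Ω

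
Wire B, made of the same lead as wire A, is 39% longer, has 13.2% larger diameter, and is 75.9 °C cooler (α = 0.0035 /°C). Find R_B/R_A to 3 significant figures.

0.797

R ∝ ρL/d² with ρ ∝ (1+αΔT), so R_B/R_A = (1 + 39/100) × (1 + 13.2/100)⁻² × (1 − 0.0035×75.9)
= 1.39 × 0.7804 × 0.7343 = 0.797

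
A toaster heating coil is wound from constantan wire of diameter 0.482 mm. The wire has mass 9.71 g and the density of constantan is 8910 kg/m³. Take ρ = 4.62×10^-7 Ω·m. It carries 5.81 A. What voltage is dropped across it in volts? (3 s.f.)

87.9 V

A = π(d/2)² = π(2.4100e-04 m)² = 1.8247e-07 m²
L = m/(density·A) = 0.00971/(8910×1.8247e-07) = 5.973 m
R = ρL/A = (4.62×10^-7)(5.973)/(1.8247e-07) = 15.12 Ω
V = IR = 5.81 × 15.12 = 87.9 V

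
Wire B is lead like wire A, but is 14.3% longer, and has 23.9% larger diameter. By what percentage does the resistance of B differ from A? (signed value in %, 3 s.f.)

R ∝ L/d², so R_B/R_A = (1 + 14.3/100) × (1 + 23.9/100)⁻²
= 1.143 × 0.6514 = 0.7446
(R_B − R_A)/R_A = 0.7446 − 1 = -25.5%

-25.5%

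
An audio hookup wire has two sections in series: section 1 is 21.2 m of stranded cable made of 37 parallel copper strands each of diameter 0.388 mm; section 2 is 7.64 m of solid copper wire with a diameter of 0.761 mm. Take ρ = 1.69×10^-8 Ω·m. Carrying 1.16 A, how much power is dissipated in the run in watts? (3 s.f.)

Section 1: A_strand = π(1.9400e-04)² = 1.182e-07 m²; R₁ = ρL/(N·A_s) = (1.69×10^-8)(21.2)/(37×1.182e-07) = 0.0819 Ω
Section 2: A = π(d/2)² = π(3.8050e-04 m)² = 4.548e-07 m²
R₂ = (1.69×10^-8)(7.64)/(4.548e-07) = 0.2839 Ω
R = R₁ + R₂ = 0.3658 Ω
P = I²R = (1.16)² × 0.3658 = 0.492 W

0.492 W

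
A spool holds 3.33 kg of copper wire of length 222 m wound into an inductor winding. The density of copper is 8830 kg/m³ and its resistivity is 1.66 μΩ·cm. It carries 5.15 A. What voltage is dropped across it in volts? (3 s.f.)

11.2 V

ρ = 1.66 μΩ·cm = 1.66×10^-8 Ω·m
A = m/(density·L) = 3.33/(8830×222) = 1.6988e-06 m²
R = ρL/A = (1.66×10^-8)(222)/(1.6988e-06) = 2.169 Ω
V = IR = 5.15 × 2.169 = 11.2 V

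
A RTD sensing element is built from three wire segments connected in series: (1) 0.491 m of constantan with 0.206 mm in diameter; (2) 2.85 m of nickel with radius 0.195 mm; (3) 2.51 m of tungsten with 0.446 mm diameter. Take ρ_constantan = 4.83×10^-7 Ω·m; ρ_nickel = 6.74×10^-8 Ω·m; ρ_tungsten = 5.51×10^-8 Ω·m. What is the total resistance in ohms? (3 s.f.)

Seg 1: A = π(d/2)² = π(1.0300e-04 m)² = 3.333e-08 m²
R_1 = (4.83×10^-7)(0.491)/(3.333e-08) = 7.115 Ω
Seg 2: A = πr² = π(1.9500e-04 m)² = 1.195e-07 m²
R_2 = (6.74×10^-8)(2.85)/(1.195e-07) = 1.608 Ω
Seg 3: A = π(d/2)² = π(2.2300e-04 m)² = 1.562e-07 m²
R_3 = (5.51×10^-8)(2.51)/(1.562e-07) = 0.8852 Ω
R_total = R_1 + R_2 + R_3 = 9.61 Ω

9.61 Ω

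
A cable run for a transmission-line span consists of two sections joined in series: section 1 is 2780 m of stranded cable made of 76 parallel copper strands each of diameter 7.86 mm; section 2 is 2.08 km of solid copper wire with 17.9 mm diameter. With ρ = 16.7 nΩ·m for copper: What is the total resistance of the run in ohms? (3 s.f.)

0.151 Ω

ρ = 16.7 nΩ·m = 1.67×10^-8 Ω·m
Section 1: A_strand = π(3.9300e-03)² = 4.852e-05 m²; R₁ = ρL/(N·A_s) = (1.67×10^-8)(2780)/(76×4.852e-05) = 0.01259 Ω
Section 2: A = π(d/2)² = π(8.9500e-03 m)² = 2.516e-04 m²
R₂ = (1.67×10^-8)(2080)/(2.516e-04) = 0.138 Ω
R = R₁ + R₂ = 0.151 Ω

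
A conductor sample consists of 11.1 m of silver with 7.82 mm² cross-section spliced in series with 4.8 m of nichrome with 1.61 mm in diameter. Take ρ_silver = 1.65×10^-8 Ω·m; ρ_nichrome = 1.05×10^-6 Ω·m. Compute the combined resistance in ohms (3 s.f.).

2.50 Ω

Segment 1: A = 7.82 mm² = 7.820e-06 m²
R₁ = ρL/A = (1.65×10^-8)(11.1)/(7.820e-06) = 0.02342 Ω
Segment 2: A = π(d/2)² = π(8.0500e-04 m)² = 2.036e-06 m²
R₂ = (1.05×10^-6)(4.8)/(2.036e-06) = 2.476 Ω
R = R₁ + R₂ = 2.50 Ω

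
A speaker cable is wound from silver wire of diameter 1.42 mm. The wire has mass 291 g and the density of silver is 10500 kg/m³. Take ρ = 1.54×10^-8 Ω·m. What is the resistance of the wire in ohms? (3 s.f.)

A = π(d/2)² = π(7.1000e-04 m)² = 1.5837e-06 m²
L = m/(density·A) = 0.291/(10500×1.5837e-06) = 17.5 m
R = ρL/A = (1.54×10^-8)(17.5)/(1.5837e-06) = 0.170 Ω

0.170 Ω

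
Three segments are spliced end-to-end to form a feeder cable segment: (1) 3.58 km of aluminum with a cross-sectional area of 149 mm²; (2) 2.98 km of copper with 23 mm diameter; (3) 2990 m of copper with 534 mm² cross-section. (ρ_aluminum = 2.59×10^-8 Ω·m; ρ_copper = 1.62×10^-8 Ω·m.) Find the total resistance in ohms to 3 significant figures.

0.829 Ω

Seg 1: A = 149 mm² = 1.490e-04 m²
R_1 = (2.59×10^-8)(3580)/(1.490e-04) = 0.6223 Ω
Seg 2: A = π(d/2)² = π(1.1500e-02 m)² = 4.155e-04 m²
R_2 = (1.62×10^-8)(2980)/(4.155e-04) = 0.1162 Ω
Seg 3: A = 534 mm² = 5.340e-04 m²
R_3 = (1.62×10^-8)(2990)/(5.340e-04) = 0.09071 Ω
R_total = R_1 + R_2 + R_3 = 0.829 Ω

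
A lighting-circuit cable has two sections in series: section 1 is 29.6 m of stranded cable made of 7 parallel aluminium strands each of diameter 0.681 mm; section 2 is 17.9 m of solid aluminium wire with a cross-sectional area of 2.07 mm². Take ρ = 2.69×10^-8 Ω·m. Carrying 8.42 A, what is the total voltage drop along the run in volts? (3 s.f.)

4.59 V

Section 1: A_strand = π(3.4050e-04)² = 3.642e-07 m²; R₁ = ρL/(N·A_s) = (2.69×10^-8)(29.6)/(7×3.642e-07) = 0.3123 Ω
Section 2: A = 2.07 mm² = 2.070e-06 m²
R₂ = (2.69×10^-8)(17.9)/(2.070e-06) = 0.2326 Ω
R = R₁ + R₂ = 0.5449 Ω
V = IR = 8.42 × 0.5449 = 4.59 V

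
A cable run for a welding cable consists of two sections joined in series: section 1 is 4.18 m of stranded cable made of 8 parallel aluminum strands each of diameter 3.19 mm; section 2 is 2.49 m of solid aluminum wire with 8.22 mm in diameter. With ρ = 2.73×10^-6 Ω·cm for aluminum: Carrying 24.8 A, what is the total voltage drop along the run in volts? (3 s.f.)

0.0760 V

ρ = 2.73×10^-6 Ω·cm = 2.73×10^-8 Ω·m
Section 1: A_strand = π(1.5950e-03)² = 7.992e-06 m²; R₁ = ρL/(N·A_s) = (2.73×10^-8)(4.18)/(8×7.992e-06) = 0.001785 Ω
Section 2: A = π(d/2)² = π(4.1100e-03 m)² = 5.307e-05 m²
R₂ = (2.73×10^-8)(2.49)/(5.307e-05) = 0.001281 Ω
R = R₁ + R₂ = 0.003066 Ω
V = IR = 24.8 × 0.003066 = 0.0760 V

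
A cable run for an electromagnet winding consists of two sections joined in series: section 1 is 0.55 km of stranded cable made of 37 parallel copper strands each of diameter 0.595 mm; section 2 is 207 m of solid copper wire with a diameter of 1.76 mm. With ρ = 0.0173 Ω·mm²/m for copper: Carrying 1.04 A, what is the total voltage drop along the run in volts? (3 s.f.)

ρ = 0.0173 Ω·mm²/m = 1.73×10^-8 Ω·m
Section 1: A_strand = π(2.9750e-04)² = 2.781e-07 m²; R₁ = ρL/(N·A_s) = (1.73×10^-8)(550)/(37×2.781e-07) = 0.9249 Ω
Section 2: A = π(d/2)² = π(8.8000e-04 m)² = 2.433e-06 m²
R₂ = (1.73×10^-8)(207)/(2.433e-06) = 1.472 Ω
R = R₁ + R₂ = 2.397 Ω
V = IR = 1.04 × 2.397 = 2.49 V

2.49 V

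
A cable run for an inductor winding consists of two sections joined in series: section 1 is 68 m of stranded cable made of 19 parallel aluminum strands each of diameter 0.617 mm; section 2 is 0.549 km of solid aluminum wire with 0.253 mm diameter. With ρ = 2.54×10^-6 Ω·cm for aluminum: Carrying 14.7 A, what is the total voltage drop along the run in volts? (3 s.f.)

ρ = 2.54×10^-6 Ω·cm = 2.54×10^-8 Ω·m
Section 1: A_strand = π(3.0850e-04)² = 2.990e-07 m²; R₁ = ρL/(N·A_s) = (2.54×10^-8)(68)/(19×2.990e-07) = 0.304 Ω
Section 2: A = π(d/2)² = π(1.2650e-04 m)² = 5.027e-08 m²
R₂ = (2.54×10^-8)(549)/(5.027e-08) = 277.4 Ω
R = R₁ + R₂ = 277.7 Ω
V = IR = 14.7 × 277.7 = 4080 V

4080 V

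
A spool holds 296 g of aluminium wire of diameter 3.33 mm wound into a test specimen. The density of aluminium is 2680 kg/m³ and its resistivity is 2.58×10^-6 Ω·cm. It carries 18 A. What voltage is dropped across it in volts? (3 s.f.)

0.676 V

ρ = 2.58×10^-6 Ω·cm = 2.58×10^-8 Ω·m
A = π(d/2)² = π(1.6650e-03 m)² = 8.7092e-06 m²
L = m/(density·A) = 0.296/(2680×8.7092e-06) = 12.68 m
R = ρL/A = (2.58×10^-8)(12.68)/(8.7092e-06) = 0.03757 Ω
V = IR = 18 × 0.03757 = 0.676 V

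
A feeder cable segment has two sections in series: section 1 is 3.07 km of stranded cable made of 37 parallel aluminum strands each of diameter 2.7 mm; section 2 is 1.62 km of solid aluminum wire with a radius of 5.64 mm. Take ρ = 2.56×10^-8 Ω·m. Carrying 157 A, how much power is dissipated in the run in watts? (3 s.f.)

19400 W

Section 1: A_strand = π(1.3500e-03)² = 5.726e-06 m²; R₁ = ρL/(N·A_s) = (2.56×10^-8)(3070)/(37×5.726e-06) = 0.371 Ω
Section 2: A = πr² = π(5.6400e-03 m)² = 9.993e-05 m²
R₂ = (2.56×10^-8)(1620)/(9.993e-05) = 0.415 Ω
R = R₁ + R₂ = 0.786 Ω
P = I²R = (157)² × 0.786 = 19400 W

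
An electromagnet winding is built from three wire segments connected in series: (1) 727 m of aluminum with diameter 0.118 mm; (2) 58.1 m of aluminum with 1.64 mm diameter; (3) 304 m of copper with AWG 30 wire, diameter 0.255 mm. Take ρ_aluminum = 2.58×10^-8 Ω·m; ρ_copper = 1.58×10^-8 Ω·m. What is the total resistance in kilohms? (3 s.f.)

Seg 1: A = π(d/2)² = π(5.9000e-05 m)² = 1.094e-08 m²
R_1 = (2.58×10^-8)(727)/(1.094e-08) = 1715 Ω
Seg 2: A = π(d/2)² = π(8.2000e-04 m)² = 2.112e-06 m²
R_2 = (2.58×10^-8)(58.1)/(2.112e-06) = 0.7096 Ω
Seg 3: A = π(0.255/2 mm)² = π(1.2750e-04 m)² = 5.107e-08 m²
R_3 = (1.58×10^-8)(304)/(5.107e-08) = 94.05 Ω
R_total = R_1 + R_2 + R_3 = 1.81 kΩ

1.81 kΩ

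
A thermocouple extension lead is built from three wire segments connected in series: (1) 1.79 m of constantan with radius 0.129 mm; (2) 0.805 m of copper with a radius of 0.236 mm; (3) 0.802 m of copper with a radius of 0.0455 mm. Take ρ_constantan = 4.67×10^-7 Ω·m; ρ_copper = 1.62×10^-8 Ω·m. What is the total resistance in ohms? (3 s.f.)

Seg 1: A = πr² = π(1.2900e-04 m)² = 5.228e-08 m²
R_1 = (4.67×10^-7)(1.79)/(5.228e-08) = 15.99 Ω
Seg 2: A = πr² = π(2.3600e-04 m)² = 1.750e-07 m²
R_2 = (1.62×10^-8)(0.805)/(1.750e-07) = 0.07453 Ω
Seg 3: A = πr² = π(4.5500e-05 m)² = 6.504e-09 m²
R_3 = (1.62×10^-8)(0.802)/(6.504e-09) = 1.998 Ω
R_total = R_1 + R_2 + R_3 = 18.1 Ω

18.1 Ω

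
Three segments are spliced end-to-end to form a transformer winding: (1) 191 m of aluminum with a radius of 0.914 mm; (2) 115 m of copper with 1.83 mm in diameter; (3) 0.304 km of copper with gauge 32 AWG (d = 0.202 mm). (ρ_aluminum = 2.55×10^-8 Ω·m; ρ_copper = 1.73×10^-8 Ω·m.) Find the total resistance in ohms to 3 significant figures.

167 Ω

Seg 1: A = πr² = π(9.1400e-04 m)² = 2.624e-06 m²
R_1 = (2.55×10^-8)(191)/(2.624e-06) = 1.856 Ω
Seg 2: A = π(d/2)² = π(9.1500e-04 m)² = 2.630e-06 m²
R_2 = (1.73×10^-8)(115)/(2.630e-06) = 0.7564 Ω
Seg 3: A = π(0.202/2 mm)² = π(1.0100e-04 m)² = 3.205e-08 m²
R_3 = (1.73×10^-8)(304)/(3.205e-08) = 164.1 Ω
R_total = R_1 + R_2 + R_3 = 167 Ω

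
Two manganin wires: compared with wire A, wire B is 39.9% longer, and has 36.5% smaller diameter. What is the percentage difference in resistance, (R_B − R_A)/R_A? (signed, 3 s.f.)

247%

R ∝ L/d², so R_B/R_A = (1 + 39.9/100) × (1 − 36.5/100)⁻²
= 1.399 × 2.48 = 3.47
(R_B − R_A)/R_A = 3.47 − 1 = 247%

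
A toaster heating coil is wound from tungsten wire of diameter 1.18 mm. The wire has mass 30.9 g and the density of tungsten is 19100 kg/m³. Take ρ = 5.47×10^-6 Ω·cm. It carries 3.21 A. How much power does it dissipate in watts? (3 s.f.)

ρ = 5.47×10^-6 Ω·cm = 5.47×10^-8 Ω·m
A = π(d/2)² = π(5.9000e-04 m)² = 1.0936e-06 m²
L = m/(density·A) = 0.0309/(19100×1.0936e-06) = 1.479 m
R = ρL/A = (5.47×10^-8)(1.479)/(1.0936e-06) = 0.074 Ω
P = I²R = (3.21)² × 0.074 = 0.762 W

0.762 W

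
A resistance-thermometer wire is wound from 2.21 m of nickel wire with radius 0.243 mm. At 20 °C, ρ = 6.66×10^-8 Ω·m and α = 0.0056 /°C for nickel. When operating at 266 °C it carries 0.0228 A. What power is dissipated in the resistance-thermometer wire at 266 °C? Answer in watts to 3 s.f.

9.81×10^-4 W

A = πr² = π(2.4300e-04 m)² = 1.855e-07 m²
R₍20₎ = ρL/A = (6.66×10^-8)(2.21)/(1.855e-07) = 0.7934 Ω
R₍266₎ = R₍20₎(1 + αΔT) = 0.7934 × (1 + 0.0056×246) = 1.886 Ω
P = I²R = (0.0228)² × 1.886 = 9.81×10^-4 W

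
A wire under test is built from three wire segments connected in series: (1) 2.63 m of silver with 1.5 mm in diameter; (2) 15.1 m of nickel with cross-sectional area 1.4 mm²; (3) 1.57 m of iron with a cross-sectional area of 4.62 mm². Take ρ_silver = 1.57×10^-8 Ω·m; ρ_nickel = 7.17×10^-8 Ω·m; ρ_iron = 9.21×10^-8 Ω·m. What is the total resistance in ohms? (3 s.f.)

Seg 1: A = π(d/2)² = π(7.5000e-04 m)² = 1.767e-06 m²
R_1 = (1.57×10^-8)(2.63)/(1.767e-06) = 0.02337 Ω
Seg 2: A = 1.4 mm² = 1.400e-06 m²
R_2 = (7.17×10^-8)(15.1)/(1.400e-06) = 0.7733 Ω
Seg 3: A = 4.62 mm² = 4.620e-06 m²
R_3 = (9.21×10^-8)(1.57)/(4.620e-06) = 0.0313 Ω
R_total = R_1 + R_2 + R_3 = 0.828 Ω

0.828 Ω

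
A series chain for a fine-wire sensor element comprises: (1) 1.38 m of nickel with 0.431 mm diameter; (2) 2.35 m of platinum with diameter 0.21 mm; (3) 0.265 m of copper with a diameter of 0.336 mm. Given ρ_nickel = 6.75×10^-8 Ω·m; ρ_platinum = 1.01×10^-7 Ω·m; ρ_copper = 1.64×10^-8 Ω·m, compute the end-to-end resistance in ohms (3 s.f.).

7.54 Ω

Seg 1: A = π(d/2)² = π(2.1550e-04 m)² = 1.459e-07 m²
R_1 = (6.75×10^-8)(1.38)/(1.459e-07) = 0.6385 Ω
Seg 2: A = π(d/2)² = π(1.0500e-04 m)² = 3.464e-08 m²
R_2 = (1.01×10^-7)(2.35)/(3.464e-08) = 6.853 Ω
Seg 3: A = π(d/2)² = π(1.6800e-04 m)² = 8.867e-08 m²
R_3 = (1.64×10^-8)(0.265)/(8.867e-08) = 0.04901 Ω
R_total = R_1 + R_2 + R_3 = 7.54 Ω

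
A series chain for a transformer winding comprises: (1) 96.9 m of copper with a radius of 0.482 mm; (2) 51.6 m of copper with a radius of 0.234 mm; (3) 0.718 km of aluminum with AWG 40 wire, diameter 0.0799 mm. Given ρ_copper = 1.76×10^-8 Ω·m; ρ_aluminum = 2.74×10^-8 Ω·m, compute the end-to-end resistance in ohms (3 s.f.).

3930 Ω

Seg 1: A = πr² = π(4.8200e-04 m)² = 7.299e-07 m²
R_1 = (1.76×10^-8)(96.9)/(7.299e-07) = 2.337 Ω
Seg 2: A = πr² = π(2.3400e-04 m)² = 1.720e-07 m²
R_2 = (1.76×10^-8)(51.6)/(1.720e-07) = 5.279 Ω
Seg 3: A = π(0.0799/2 mm)² = π(3.9950e-05 m)² = 5.014e-09 m²
R_3 = (2.74×10^-8)(718)/(5.014e-09) = 3924 Ω
R_total = R_1 + R_2 + R_3 = 3930 Ω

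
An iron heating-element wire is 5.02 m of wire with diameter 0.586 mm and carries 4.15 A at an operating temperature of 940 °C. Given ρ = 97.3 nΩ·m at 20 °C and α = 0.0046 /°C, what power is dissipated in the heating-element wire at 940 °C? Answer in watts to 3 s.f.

ρ = 97.3 nΩ·m = 9.73×10^-8 Ω·m
A = π(d/2)² = π(2.9300e-04 m)² = 2.697e-07 m²
R₍20₎ = ρL/A = (9.73×10^-8)(5.02)/(2.697e-07) = 1.811 Ω
R₍940₎ = R₍20₎(1 + αΔT) = 1.811 × (1 + 0.0046×920) = 9.475 Ω
P = I²R = (4.15)² × 9.475 = 163 W

163 W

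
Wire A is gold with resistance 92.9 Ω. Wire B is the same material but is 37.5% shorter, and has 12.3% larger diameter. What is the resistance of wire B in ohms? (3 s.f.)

46.0 Ω

R ∝ L/d², so R_B/R_A = (1 − 37.5/100) × (1 + 12.3/100)⁻²
= 0.625 × 0.7929 = 0.4956
R_B = 0.4956 × 92.9 = 46.0 Ω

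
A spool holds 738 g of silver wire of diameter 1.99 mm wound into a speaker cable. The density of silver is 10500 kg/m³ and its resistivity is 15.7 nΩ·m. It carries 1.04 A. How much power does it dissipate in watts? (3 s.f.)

ρ = 15.7 nΩ·m = 1.57×10^-8 Ω·m
A = π(d/2)² = π(9.9500e-04 m)² = 3.1103e-06 m²
L = m/(density·A) = 0.738/(10500×3.1103e-06) = 22.6 m
R = ρL/A = (1.57×10^-8)(22.6)/(3.1103e-06) = 0.1141 Ω
P = I²R = (1.04)² × 0.1141 = 0.123 W

0.123 W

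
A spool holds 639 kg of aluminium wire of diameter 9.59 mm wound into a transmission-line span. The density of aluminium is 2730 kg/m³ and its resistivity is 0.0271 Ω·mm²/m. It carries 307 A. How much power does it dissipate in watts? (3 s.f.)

1.15×10^5 W

ρ = 0.0271 Ω·mm²/m = 2.71×10^-8 Ω·m
A = π(d/2)² = π(4.7950e-03 m)² = 7.2232e-05 m²
L = m/(density·A) = 639/(2730×7.2232e-05) = 3240 m
R = ρL/A = (2.71×10^-8)(3240)/(7.2232e-05) = 1.216 Ω
P = I²R = (307)² × 1.216 = 1.15×10^5 W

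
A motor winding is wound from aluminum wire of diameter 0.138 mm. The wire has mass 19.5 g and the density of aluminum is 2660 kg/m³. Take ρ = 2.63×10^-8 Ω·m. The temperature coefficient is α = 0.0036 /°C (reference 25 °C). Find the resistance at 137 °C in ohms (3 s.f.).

A = π(d/2)² = π(6.9000e-05 m)² = 1.4957e-08 m²
L = m/(density·A) = 0.0195/(2660×1.4957e-08) = 490.1 m
R = ρL/A = (2.63×10^-8)(490.1)/(1.4957e-08) = 861.8 Ω
R(137 °C) = 861.8 × (1 + 0.0036×112) = 1210 Ω

1210 Ω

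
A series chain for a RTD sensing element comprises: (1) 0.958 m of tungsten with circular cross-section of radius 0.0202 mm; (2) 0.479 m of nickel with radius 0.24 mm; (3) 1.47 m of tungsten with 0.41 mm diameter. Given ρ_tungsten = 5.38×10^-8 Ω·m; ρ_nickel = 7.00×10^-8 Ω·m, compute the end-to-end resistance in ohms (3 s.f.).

41.0 Ω

Seg 1: A = πr² = π(2.0200e-05 m)² = 1.282e-09 m²
R_1 = (5.38×10^-8)(0.958)/(1.282e-09) = 40.21 Ω
Seg 2: A = πr² = π(2.4000e-04 m)² = 1.810e-07 m²
R_2 = (7.00×10^-8)(0.479)/(1.810e-07) = 0.1853 Ω
Seg 3: A = π(d/2)² = π(2.0500e-04 m)² = 1.320e-07 m²
R_3 = (5.38×10^-8)(1.47)/(1.320e-07) = 0.599 Ω
R_total = R_1 + R_2 + R_3 = 41.0 Ω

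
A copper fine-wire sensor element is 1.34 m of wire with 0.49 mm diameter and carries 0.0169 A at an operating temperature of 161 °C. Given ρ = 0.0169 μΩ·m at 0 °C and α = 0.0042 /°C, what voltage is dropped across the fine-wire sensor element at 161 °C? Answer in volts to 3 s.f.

0.00340 V

ρ = 0.0169 μΩ·m = 1.69×10^-8 Ω·m
A = π(d/2)² = π(2.4500e-04 m)² = 1.886e-07 m²
R₍0₎ = ρL/A = (1.69×10^-8)(1.34)/(1.886e-07) = 0.1201 Ω
R₍161₎ = R₍0₎(1 + αΔT) = 0.1201 × (1 + 0.0042×161) = 0.2013 Ω
V = IR = 0.0169 × 0.2013 = 0.00340 V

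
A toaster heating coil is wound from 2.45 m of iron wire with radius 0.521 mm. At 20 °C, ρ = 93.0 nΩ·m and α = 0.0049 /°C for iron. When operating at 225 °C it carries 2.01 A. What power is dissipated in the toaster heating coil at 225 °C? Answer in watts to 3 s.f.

2.16 W

ρ = 93.0 nΩ·m = 9.30×10^-8 Ω·m
A = πr² = π(5.2100e-04 m)² = 8.528e-07 m²
R₍20₎ = ρL/A = (9.30×10^-8)(2.45)/(8.528e-07) = 0.2672 Ω
R₍225₎ = R₍20₎(1 + αΔT) = 0.2672 × (1 + 0.0049×205) = 0.5356 Ω
P = I²R = (2.01)² × 0.5356 = 2.16 W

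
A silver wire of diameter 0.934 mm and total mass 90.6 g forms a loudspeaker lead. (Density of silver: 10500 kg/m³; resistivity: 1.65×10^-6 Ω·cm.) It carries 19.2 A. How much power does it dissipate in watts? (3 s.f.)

ρ = 1.65×10^-6 Ω·cm = 1.65×10^-8 Ω·m
A = π(d/2)² = π(4.6700e-04 m)² = 6.8515e-07 m²
L = m/(density·A) = 0.0906/(10500×6.8515e-07) = 12.59 m
R = ρL/A = (1.65×10^-8)(12.59)/(6.8515e-07) = 0.3033 Ω
P = I²R = (19.2)² × 0.3033 = 112 W

112 W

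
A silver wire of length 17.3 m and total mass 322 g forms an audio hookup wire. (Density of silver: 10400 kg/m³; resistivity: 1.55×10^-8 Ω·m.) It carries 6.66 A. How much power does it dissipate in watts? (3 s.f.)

A = m/(density·L) = 0.322/(10400×17.3) = 1.7897e-06 m²
R = ρL/A = (1.55×10^-8)(17.3)/(1.7897e-06) = 0.1498 Ω
P = I²R = (6.66)² × 0.1498 = 6.65 W

6.65 W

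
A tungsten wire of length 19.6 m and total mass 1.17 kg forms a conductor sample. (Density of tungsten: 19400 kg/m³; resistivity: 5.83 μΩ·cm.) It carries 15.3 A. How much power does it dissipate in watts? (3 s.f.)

86.9 W

ρ = 5.83 μΩ·cm = 5.83×10^-8 Ω·m
A = m/(density·L) = 1.17/(19400×19.6) = 3.0770e-06 m²
R = ρL/A = (5.83×10^-8)(19.6)/(3.0770e-06) = 0.3714 Ω
P = I²R = (15.3)² × 0.3714 = 86.9 W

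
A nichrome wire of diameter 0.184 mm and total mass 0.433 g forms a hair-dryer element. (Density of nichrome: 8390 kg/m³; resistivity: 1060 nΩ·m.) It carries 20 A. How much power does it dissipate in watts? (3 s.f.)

ρ = 1060 nΩ·m = 1.06×10^-6 Ω·m
A = π(d/2)² = π(9.2000e-05 m)² = 2.6590e-08 m²
L = m/(density·A) = 4.330×10^-4/(8390×2.6590e-08) = 1.941 m
R = ρL/A = (1.06×10^-6)(1.941)/(2.6590e-08) = 77.37 Ω
P = I²R = (20)² × 77.37 = 30900 W

30900 W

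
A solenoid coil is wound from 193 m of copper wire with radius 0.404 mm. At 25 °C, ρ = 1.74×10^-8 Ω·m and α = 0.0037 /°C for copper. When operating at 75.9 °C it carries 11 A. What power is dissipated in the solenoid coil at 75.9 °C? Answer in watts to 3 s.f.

A = πr² = π(4.0400e-04 m)² = 5.128e-07 m²
R₍25₎ = ρL/A = (1.74×10^-8)(193)/(5.128e-07) = 6.549 Ω
R₍75.9₎ = R₍25₎(1 + αΔT) = 6.549 × (1 + 0.0037×50.9) = 7.783 Ω
P = I²R = (11)² × 7.783 = 942 W

942 W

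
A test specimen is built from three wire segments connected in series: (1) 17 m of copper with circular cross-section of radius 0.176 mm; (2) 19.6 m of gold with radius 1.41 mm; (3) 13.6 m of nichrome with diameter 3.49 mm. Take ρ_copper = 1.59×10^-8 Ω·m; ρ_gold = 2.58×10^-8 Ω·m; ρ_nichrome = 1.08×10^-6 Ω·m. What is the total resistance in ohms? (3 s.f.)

4.39 Ω

Seg 1: A = πr² = π(1.7600e-04 m)² = 9.731e-08 m²
R_1 = (1.59×10^-8)(17)/(9.731e-08) = 2.778 Ω
Seg 2: A = πr² = π(1.4100e-03 m)² = 6.246e-06 m²
R_2 = (2.58×10^-8)(19.6)/(6.246e-06) = 0.08096 Ω
Seg 3: A = π(d/2)² = π(1.7450e-03 m)² = 9.566e-06 m²
R_3 = (1.08×10^-6)(13.6)/(9.566e-06) = 1.535 Ω
R_total = R_1 + R_2 + R_3 = 4.39 Ω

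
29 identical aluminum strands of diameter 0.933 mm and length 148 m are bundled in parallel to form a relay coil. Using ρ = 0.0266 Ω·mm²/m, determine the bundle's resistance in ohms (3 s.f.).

0.199 Ω

ρ = 0.0266 Ω·mm²/m = 2.66×10^-8 Ω·m
A_strand = π(4.6650e-04 m)² = 6.837e-07 m²
R_strand = ρL/A = (2.66×10^-8)(148)/(6.837e-07) = 5.758 Ω
R_total = R_strand/N = 5.758/29 = 0.199 Ω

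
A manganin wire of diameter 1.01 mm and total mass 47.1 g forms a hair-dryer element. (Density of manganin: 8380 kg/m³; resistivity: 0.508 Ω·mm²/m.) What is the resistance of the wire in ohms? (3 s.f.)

ρ = 0.508 Ω·mm²/m = 5.08×10^-7 Ω·m
A = π(d/2)² = π(5.0500e-04 m)² = 8.0118e-07 m²
L = m/(density·A) = 0.0471/(8380×8.0118e-07) = 7.015 m
R = ρL/A = (5.08×10^-7)(7.015)/(8.0118e-07) = 4.45 Ω

4.45 Ω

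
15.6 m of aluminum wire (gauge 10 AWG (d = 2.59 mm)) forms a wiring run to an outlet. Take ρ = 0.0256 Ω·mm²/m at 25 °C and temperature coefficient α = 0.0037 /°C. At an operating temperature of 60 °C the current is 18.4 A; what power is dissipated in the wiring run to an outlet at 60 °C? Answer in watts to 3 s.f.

ρ = 0.0256 Ω·mm²/m = 2.56×10^-8 Ω·m
A = π(2.59/2 mm)² = π(1.2950e-03 m)² = 5.269e-06 m²
R₍25₎ = ρL/A = (2.56×10^-8)(15.6)/(5.269e-06) = 0.0758 Ω
R₍60₎ = R₍25₎(1 + αΔT) = 0.0758 × (1 + 0.0037×35) = 0.08562 Ω
P = I²R = (18.4)² × 0.08562 = 29.0 W

29.0 W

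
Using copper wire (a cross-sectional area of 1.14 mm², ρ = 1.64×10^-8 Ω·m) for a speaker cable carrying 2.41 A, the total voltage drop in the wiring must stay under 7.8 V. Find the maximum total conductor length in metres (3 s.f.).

A = 1.14 mm² = 1.140e-06 m²
L_max = V_max·A/(1·ρI) = (7.8)(1.140e-06)/(1.64×10^-8×2.41) = 225 m

225 m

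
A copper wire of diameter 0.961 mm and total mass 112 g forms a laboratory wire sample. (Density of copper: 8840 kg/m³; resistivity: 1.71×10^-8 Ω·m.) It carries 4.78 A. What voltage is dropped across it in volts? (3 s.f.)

1.97 V

A = π(d/2)² = π(4.8050e-04 m)² = 7.2533e-07 m²
L = m/(density·A) = 0.112/(8840×7.2533e-07) = 17.47 m
R = ρL/A = (1.71×10^-8)(17.47)/(7.2533e-07) = 0.4118 Ω
V = IR = 4.78 × 0.4118 = 1.97 V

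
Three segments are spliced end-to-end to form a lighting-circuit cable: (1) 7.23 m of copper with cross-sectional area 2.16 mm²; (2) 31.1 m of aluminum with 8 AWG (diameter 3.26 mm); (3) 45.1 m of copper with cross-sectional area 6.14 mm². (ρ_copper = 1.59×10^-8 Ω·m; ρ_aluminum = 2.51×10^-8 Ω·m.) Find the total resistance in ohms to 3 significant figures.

Seg 1: A = 2.16 mm² = 2.160e-06 m²
R_1 = (1.59×10^-8)(7.23)/(2.160e-06) = 0.05322 Ω
Seg 2: A = π(3.26/2 mm)² = π(1.6300e-03 m)² = 8.347e-06 m²
R_2 = (2.51×10^-8)(31.1)/(8.347e-06) = 0.09352 Ω
Seg 3: A = 6.14 mm² = 6.140e-06 m²
R_3 = (1.59×10^-8)(45.1)/(6.140e-06) = 0.1168 Ω
R_total = R_1 + R_2 + R_3 = 0.264 Ω

0.264 Ω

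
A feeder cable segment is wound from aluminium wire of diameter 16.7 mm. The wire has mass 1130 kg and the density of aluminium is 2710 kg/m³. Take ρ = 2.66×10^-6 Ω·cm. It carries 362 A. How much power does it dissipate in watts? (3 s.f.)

ρ = 2.66×10^-6 Ω·cm = 2.66×10^-8 Ω·m
A = π(d/2)² = π(8.3500e-03 m)² = 2.1904e-04 m²
L = m/(density·A) = 1130/(2710×2.1904e-04) = 1904 m
R = ρL/A = (2.66×10^-8)(1904)/(2.1904e-04) = 0.2312 Ω
P = I²R = (362)² × 0.2312 = 30300 W

30300 W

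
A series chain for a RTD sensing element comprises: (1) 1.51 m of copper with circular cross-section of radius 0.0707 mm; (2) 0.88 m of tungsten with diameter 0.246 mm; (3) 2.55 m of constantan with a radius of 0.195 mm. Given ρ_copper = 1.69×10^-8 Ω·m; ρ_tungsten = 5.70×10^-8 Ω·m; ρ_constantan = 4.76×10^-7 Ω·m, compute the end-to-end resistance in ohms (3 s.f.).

Seg 1: A = πr² = π(7.0700e-05 m)² = 1.570e-08 m²
R_1 = (1.69×10^-8)(1.51)/(1.570e-08) = 1.625 Ω
Seg 2: A = π(d/2)² = π(1.2300e-04 m)² = 4.753e-08 m²
R_2 = (5.70×10^-8)(0.88)/(4.753e-08) = 1.055 Ω
Seg 3: A = πr² = π(1.9500e-04 m)² = 1.195e-07 m²
R_3 = (4.76×10^-7)(2.55)/(1.195e-07) = 10.16 Ω
R_total = R_1 + R_2 + R_3 = 12.8 Ω

12.8 Ω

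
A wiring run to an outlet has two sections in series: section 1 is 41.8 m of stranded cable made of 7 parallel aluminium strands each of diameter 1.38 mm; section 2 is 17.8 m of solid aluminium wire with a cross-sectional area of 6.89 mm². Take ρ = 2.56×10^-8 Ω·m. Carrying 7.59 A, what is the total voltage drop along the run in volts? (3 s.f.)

Section 1: A_strand = π(6.9000e-04)² = 1.496e-06 m²; R₁ = ρL/(N·A_s) = (2.56×10^-8)(41.8)/(7×1.496e-06) = 0.1022 Ω
Section 2: A = 6.89 mm² = 6.890e-06 m²
R₂ = (2.56×10^-8)(17.8)/(6.890e-06) = 0.06614 Ω
R = R₁ + R₂ = 0.1683 Ω
V = IR = 7.59 × 0.1683 = 1.28 V

1.28 V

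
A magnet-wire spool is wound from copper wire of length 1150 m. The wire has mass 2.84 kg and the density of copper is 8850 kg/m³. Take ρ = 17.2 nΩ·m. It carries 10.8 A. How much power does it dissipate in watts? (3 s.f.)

ρ = 17.2 nΩ·m = 1.72×10^-8 Ω·m
A = m/(density·L) = 2.84/(8850×1150) = 2.7905e-07 m²
R = ρL/A = (1.72×10^-8)(1150)/(2.7905e-07) = 70.88 Ω
P = I²R = (10.8)² × 70.88 = 8270 W

8270 W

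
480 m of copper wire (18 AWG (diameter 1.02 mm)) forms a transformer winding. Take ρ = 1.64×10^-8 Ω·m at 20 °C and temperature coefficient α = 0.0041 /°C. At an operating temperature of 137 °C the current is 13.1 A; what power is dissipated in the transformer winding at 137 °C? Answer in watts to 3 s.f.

2450 W

A = π(1.02/2 mm)² = π(5.1000e-04 m)² = 8.171e-07 m²
R₍20₎ = ρL/A = (1.64×10^-8)(480)/(8.171e-07) = 9.634 Ω
R₍137₎ = R₍20₎(1 + αΔT) = 9.634 × (1 + 0.0041×117) = 14.26 Ω
P = I²R = (13.1)² × 14.26 = 2450 W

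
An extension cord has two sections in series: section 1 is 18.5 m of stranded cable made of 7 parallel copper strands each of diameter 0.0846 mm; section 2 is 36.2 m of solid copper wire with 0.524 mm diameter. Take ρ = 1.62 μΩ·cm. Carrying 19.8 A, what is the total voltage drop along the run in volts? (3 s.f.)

ρ = 1.62 μΩ·cm = 1.62×10^-8 Ω·m
Section 1: A_strand = π(4.2300e-05)² = 5.621e-09 m²; R₁ = ρL/(N·A_s) = (1.62×10^-8)(18.5)/(7×5.621e-09) = 7.617 Ω
Section 2: A = π(d/2)² = π(2.6200e-04 m)² = 2.157e-07 m²
R₂ = (1.62×10^-8)(36.2)/(2.157e-07) = 2.719 Ω
R = R₁ + R₂ = 10.34 Ω
V = IR = 19.8 × 10.34 = 205 V

205 V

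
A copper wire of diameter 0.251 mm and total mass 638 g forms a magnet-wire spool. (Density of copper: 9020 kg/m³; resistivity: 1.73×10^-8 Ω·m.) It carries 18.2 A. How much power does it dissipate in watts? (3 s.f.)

A = π(d/2)² = π(1.2550e-04 m)² = 4.9481e-08 m²
L = m/(density·A) = 0.638/(9020×4.9481e-08) = 1429 m
R = ρL/A = (1.73×10^-8)(1429)/(4.9481e-08) = 499.8 Ω
P = I²R = (18.2)² × 499.8 = 1.66×10^5 W

1.66×10^5 W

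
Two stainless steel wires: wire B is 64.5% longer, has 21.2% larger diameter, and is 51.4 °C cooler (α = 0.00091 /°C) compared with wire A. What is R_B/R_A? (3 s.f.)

R ∝ ρL/d² with ρ ∝ (1+αΔT), so R_B/R_A = (1 + 64.5/100) × (1 + 21.2/100)⁻² × (1 − 0.00091×51.4)
= 1.645 × 0.6808 × 0.9532 = 1.07

1.07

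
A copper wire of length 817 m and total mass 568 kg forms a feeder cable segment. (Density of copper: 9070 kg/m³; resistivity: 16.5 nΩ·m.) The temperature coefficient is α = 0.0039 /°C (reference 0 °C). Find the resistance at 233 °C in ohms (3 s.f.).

0.336 Ω

ρ = 16.5 nΩ·m = 1.65×10^-8 Ω·m
A = m/(density·L) = 568/(9070×817) = 7.6651e-05 m²
R = ρL/A = (1.65×10^-8)(817)/(7.6651e-05) = 0.1759 Ω
R(233 °C) = 0.1759 × (1 + 0.0039×233) = 0.336 Ω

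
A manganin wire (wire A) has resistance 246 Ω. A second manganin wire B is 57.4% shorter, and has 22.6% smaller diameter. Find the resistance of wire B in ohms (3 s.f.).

175 Ω

R ∝ L/d², so R_B/R_A = (1 − 57.4/100) × (1 − 22.6/100)⁻²
= 0.426 × 1.669 = 0.7111
R_B = 0.7111 × 246 = 175 Ω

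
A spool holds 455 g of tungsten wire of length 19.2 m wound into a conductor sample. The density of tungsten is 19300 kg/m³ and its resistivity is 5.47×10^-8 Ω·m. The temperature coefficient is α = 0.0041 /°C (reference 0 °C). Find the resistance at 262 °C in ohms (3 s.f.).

A = m/(density·L) = 0.455/(19300×19.2) = 1.2279e-06 m²
R = ρL/A = (5.47×10^-8)(19.2)/(1.2279e-06) = 0.8553 Ω
R(262 °C) = 0.8553 × (1 + 0.0041×262) = 1.77 Ω

1.77 Ω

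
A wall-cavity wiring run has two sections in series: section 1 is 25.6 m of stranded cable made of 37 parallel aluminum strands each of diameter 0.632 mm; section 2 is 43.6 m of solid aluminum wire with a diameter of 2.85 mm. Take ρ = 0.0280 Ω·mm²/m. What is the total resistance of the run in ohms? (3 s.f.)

ρ = 0.0280 Ω·mm²/m = 2.80×10^-8 Ω·m
Section 1: A_strand = π(3.1600e-04)² = 3.137e-07 m²; R₁ = ρL/(N·A_s) = (2.80×10^-8)(25.6)/(37×3.137e-07) = 0.06176 Ω
Section 2: A = π(d/2)² = π(1.4250e-03 m)² = 6.379e-06 m²
R₂ = (2.80×10^-8)(43.6)/(6.379e-06) = 0.1914 Ω
R = R₁ + R₂ = 0.253 Ω

0.253 Ω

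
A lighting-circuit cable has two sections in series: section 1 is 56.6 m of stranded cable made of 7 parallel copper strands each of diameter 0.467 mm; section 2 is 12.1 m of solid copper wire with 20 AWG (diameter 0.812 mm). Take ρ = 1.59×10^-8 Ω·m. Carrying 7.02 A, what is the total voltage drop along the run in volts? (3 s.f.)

7.88 V

Section 1: A_strand = π(2.3350e-04)² = 1.713e-07 m²; R₁ = ρL/(N·A_s) = (1.59×10^-8)(56.6)/(7×1.713e-07) = 0.7506 Ω
Section 2: A = π(0.812/2 mm)² = π(4.0600e-04 m)² = 5.178e-07 m²
R₂ = (1.59×10^-8)(12.1)/(5.178e-07) = 0.3715 Ω
R = R₁ + R₂ = 1.122 Ω
V = IR = 7.02 × 1.122 = 7.88 V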